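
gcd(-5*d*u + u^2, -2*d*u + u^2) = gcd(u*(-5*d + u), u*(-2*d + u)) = u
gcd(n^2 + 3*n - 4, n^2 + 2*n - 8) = n + 4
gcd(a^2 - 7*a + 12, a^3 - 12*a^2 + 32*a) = a - 4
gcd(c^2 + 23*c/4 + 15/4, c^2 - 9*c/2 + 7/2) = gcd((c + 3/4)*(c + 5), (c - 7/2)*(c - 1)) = 1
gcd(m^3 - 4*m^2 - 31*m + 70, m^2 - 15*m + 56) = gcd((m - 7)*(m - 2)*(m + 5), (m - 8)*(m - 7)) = m - 7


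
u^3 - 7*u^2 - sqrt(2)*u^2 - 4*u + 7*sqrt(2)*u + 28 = (u - 7)*(u - 2*sqrt(2))*(u + sqrt(2))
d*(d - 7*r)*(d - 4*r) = d^3 - 11*d^2*r + 28*d*r^2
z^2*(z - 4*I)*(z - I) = z^4 - 5*I*z^3 - 4*z^2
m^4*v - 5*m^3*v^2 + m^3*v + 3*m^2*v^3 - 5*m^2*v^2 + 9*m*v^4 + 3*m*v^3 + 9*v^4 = (m - 3*v)^2*(m + v)*(m*v + v)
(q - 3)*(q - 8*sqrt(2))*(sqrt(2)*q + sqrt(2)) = sqrt(2)*q^3 - 16*q^2 - 2*sqrt(2)*q^2 - 3*sqrt(2)*q + 32*q + 48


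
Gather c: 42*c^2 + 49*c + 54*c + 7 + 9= 42*c^2 + 103*c + 16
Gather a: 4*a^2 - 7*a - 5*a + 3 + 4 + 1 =4*a^2 - 12*a + 8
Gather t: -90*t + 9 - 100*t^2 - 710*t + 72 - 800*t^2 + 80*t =-900*t^2 - 720*t + 81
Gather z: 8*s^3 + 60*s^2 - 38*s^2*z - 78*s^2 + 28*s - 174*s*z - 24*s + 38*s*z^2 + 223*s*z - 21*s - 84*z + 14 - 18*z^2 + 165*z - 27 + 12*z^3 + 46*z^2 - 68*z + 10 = 8*s^3 - 18*s^2 - 17*s + 12*z^3 + z^2*(38*s + 28) + z*(-38*s^2 + 49*s + 13) - 3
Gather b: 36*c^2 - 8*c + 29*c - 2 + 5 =36*c^2 + 21*c + 3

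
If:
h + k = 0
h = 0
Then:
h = 0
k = 0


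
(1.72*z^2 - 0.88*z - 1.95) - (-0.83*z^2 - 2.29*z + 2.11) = 2.55*z^2 + 1.41*z - 4.06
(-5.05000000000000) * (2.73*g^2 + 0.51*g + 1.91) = -13.7865*g^2 - 2.5755*g - 9.6455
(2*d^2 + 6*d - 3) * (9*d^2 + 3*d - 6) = 18*d^4 + 60*d^3 - 21*d^2 - 45*d + 18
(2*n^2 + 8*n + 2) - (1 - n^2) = 3*n^2 + 8*n + 1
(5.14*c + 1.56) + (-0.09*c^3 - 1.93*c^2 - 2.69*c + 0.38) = -0.09*c^3 - 1.93*c^2 + 2.45*c + 1.94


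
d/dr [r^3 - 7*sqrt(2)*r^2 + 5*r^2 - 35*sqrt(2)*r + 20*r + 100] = 3*r^2 - 14*sqrt(2)*r + 10*r - 35*sqrt(2) + 20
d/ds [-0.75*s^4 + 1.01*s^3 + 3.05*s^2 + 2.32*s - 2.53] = -3.0*s^3 + 3.03*s^2 + 6.1*s + 2.32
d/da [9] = 0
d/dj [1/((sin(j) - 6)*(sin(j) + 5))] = (-sin(2*j) + cos(j))/((sin(j) - 6)^2*(sin(j) + 5)^2)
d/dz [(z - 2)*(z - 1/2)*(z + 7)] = 3*z^2 + 9*z - 33/2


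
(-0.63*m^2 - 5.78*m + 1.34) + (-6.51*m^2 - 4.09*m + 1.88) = -7.14*m^2 - 9.87*m + 3.22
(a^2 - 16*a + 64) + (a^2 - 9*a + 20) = 2*a^2 - 25*a + 84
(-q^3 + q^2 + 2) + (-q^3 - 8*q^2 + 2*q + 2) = -2*q^3 - 7*q^2 + 2*q + 4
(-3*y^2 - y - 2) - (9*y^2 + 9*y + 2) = -12*y^2 - 10*y - 4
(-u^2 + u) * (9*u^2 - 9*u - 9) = -9*u^4 + 18*u^3 - 9*u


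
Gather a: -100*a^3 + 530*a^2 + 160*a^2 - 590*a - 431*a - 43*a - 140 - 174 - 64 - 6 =-100*a^3 + 690*a^2 - 1064*a - 384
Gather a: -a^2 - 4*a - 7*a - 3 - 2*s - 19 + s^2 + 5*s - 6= -a^2 - 11*a + s^2 + 3*s - 28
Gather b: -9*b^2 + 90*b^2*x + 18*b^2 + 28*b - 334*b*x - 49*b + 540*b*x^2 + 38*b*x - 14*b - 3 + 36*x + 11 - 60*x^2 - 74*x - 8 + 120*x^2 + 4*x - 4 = b^2*(90*x + 9) + b*(540*x^2 - 296*x - 35) + 60*x^2 - 34*x - 4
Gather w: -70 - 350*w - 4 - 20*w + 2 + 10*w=-360*w - 72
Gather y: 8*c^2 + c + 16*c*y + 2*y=8*c^2 + c + y*(16*c + 2)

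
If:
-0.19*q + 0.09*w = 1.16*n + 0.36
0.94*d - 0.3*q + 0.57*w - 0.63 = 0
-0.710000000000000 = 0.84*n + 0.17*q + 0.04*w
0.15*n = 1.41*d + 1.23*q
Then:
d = 2.06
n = -0.19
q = -2.38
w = -3.54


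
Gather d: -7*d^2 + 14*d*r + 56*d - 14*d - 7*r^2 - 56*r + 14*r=-7*d^2 + d*(14*r + 42) - 7*r^2 - 42*r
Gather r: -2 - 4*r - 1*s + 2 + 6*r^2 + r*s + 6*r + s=6*r^2 + r*(s + 2)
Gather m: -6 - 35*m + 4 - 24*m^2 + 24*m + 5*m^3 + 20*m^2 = 5*m^3 - 4*m^2 - 11*m - 2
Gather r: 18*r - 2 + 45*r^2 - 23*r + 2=45*r^2 - 5*r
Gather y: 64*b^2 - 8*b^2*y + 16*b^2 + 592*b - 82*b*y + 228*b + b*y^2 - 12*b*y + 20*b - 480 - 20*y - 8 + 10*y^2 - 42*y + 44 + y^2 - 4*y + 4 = 80*b^2 + 840*b + y^2*(b + 11) + y*(-8*b^2 - 94*b - 66) - 440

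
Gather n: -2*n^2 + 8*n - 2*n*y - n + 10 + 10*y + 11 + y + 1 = -2*n^2 + n*(7 - 2*y) + 11*y + 22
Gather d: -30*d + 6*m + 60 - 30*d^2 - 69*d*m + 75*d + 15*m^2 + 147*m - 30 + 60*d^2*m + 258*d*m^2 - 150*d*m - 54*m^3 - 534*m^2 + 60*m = d^2*(60*m - 30) + d*(258*m^2 - 219*m + 45) - 54*m^3 - 519*m^2 + 213*m + 30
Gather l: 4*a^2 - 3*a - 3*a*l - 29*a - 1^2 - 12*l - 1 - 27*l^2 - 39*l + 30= 4*a^2 - 32*a - 27*l^2 + l*(-3*a - 51) + 28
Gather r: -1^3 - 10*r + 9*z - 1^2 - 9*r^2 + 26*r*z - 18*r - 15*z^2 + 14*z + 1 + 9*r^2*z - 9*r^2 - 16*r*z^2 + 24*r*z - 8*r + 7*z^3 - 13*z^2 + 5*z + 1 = r^2*(9*z - 18) + r*(-16*z^2 + 50*z - 36) + 7*z^3 - 28*z^2 + 28*z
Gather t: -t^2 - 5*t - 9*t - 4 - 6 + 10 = -t^2 - 14*t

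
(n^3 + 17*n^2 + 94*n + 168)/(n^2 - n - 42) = (n^2 + 11*n + 28)/(n - 7)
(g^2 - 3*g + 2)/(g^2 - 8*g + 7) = (g - 2)/(g - 7)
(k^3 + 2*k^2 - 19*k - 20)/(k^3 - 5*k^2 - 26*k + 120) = (k + 1)/(k - 6)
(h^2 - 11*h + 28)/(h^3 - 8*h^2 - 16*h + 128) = (h - 7)/(h^2 - 4*h - 32)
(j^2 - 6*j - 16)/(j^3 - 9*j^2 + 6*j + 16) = (j + 2)/(j^2 - j - 2)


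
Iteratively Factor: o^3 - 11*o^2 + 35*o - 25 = (o - 1)*(o^2 - 10*o + 25) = (o - 5)*(o - 1)*(o - 5)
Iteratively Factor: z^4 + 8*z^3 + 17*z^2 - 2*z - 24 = (z + 2)*(z^3 + 6*z^2 + 5*z - 12) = (z + 2)*(z + 3)*(z^2 + 3*z - 4) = (z - 1)*(z + 2)*(z + 3)*(z + 4)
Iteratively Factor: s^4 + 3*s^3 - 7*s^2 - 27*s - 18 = (s + 1)*(s^3 + 2*s^2 - 9*s - 18) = (s - 3)*(s + 1)*(s^2 + 5*s + 6) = (s - 3)*(s + 1)*(s + 2)*(s + 3)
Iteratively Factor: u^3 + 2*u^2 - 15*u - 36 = (u - 4)*(u^2 + 6*u + 9) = (u - 4)*(u + 3)*(u + 3)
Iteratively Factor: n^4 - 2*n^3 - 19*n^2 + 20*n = (n)*(n^3 - 2*n^2 - 19*n + 20) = n*(n - 1)*(n^2 - n - 20) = n*(n - 1)*(n + 4)*(n - 5)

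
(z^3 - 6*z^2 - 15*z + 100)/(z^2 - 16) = (z^2 - 10*z + 25)/(z - 4)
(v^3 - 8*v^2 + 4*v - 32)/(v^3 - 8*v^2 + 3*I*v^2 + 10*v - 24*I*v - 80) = (v + 2*I)/(v + 5*I)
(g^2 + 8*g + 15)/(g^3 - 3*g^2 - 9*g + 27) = (g + 5)/(g^2 - 6*g + 9)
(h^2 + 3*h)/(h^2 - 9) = h/(h - 3)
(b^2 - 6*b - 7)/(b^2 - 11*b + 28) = (b + 1)/(b - 4)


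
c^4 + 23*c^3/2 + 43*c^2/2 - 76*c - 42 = (c - 2)*(c + 1/2)*(c + 6)*(c + 7)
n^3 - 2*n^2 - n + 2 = (n - 2)*(n - 1)*(n + 1)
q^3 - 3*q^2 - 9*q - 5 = (q - 5)*(q + 1)^2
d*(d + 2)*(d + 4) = d^3 + 6*d^2 + 8*d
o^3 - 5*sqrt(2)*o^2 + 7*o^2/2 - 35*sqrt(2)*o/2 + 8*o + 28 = (o + 7/2)*(o - 4*sqrt(2))*(o - sqrt(2))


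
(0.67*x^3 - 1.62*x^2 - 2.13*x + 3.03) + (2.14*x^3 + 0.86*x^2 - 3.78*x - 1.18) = 2.81*x^3 - 0.76*x^2 - 5.91*x + 1.85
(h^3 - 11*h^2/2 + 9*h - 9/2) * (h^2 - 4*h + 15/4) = h^5 - 19*h^4/2 + 139*h^3/4 - 489*h^2/8 + 207*h/4 - 135/8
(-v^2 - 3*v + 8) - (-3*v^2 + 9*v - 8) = 2*v^2 - 12*v + 16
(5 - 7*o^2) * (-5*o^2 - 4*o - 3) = 35*o^4 + 28*o^3 - 4*o^2 - 20*o - 15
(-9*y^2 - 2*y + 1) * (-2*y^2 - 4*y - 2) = 18*y^4 + 40*y^3 + 24*y^2 - 2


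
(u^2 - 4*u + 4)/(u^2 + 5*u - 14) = (u - 2)/(u + 7)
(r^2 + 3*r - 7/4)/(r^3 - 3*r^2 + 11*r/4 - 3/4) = (2*r + 7)/(2*r^2 - 5*r + 3)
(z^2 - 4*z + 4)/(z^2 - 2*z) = (z - 2)/z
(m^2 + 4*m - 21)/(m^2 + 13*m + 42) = (m - 3)/(m + 6)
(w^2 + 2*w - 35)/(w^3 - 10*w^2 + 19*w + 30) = (w + 7)/(w^2 - 5*w - 6)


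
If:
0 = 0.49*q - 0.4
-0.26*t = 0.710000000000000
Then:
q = 0.82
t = -2.73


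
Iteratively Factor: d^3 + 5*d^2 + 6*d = (d + 2)*(d^2 + 3*d) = (d + 2)*(d + 3)*(d)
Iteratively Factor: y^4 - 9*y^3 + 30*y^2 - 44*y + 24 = (y - 3)*(y^3 - 6*y^2 + 12*y - 8) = (y - 3)*(y - 2)*(y^2 - 4*y + 4) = (y - 3)*(y - 2)^2*(y - 2)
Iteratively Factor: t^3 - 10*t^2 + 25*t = (t)*(t^2 - 10*t + 25) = t*(t - 5)*(t - 5)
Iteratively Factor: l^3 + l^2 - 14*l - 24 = (l + 3)*(l^2 - 2*l - 8) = (l + 2)*(l + 3)*(l - 4)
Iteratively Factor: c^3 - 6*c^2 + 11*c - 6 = (c - 2)*(c^2 - 4*c + 3) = (c - 2)*(c - 1)*(c - 3)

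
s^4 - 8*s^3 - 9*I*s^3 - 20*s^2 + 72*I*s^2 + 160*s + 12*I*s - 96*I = (s - 8)*(s - 6*I)*(s - 2*I)*(s - I)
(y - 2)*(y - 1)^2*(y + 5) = y^4 + y^3 - 15*y^2 + 23*y - 10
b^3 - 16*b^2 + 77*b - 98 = (b - 7)^2*(b - 2)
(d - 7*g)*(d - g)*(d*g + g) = d^3*g - 8*d^2*g^2 + d^2*g + 7*d*g^3 - 8*d*g^2 + 7*g^3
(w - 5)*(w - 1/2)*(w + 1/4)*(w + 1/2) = w^4 - 19*w^3/4 - 3*w^2/2 + 19*w/16 + 5/16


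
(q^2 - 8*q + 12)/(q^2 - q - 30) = (q - 2)/(q + 5)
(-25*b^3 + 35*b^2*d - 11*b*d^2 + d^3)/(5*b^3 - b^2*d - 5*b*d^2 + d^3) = (-5*b + d)/(b + d)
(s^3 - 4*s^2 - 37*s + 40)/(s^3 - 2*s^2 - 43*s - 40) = (s - 1)/(s + 1)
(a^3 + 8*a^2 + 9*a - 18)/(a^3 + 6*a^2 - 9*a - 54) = (a - 1)/(a - 3)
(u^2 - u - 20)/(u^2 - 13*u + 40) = (u + 4)/(u - 8)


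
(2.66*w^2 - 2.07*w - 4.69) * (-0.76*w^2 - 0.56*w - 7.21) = -2.0216*w^4 + 0.0835999999999997*w^3 - 14.455*w^2 + 17.5511*w + 33.8149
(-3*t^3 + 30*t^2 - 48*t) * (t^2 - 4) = -3*t^5 + 30*t^4 - 36*t^3 - 120*t^2 + 192*t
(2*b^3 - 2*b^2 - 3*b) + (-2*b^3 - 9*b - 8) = -2*b^2 - 12*b - 8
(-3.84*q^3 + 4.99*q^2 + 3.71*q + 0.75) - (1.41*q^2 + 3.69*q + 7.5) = -3.84*q^3 + 3.58*q^2 + 0.02*q - 6.75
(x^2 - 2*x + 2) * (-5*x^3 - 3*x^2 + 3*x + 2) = -5*x^5 + 7*x^4 - x^3 - 10*x^2 + 2*x + 4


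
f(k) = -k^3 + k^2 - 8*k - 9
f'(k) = -3*k^2 + 2*k - 8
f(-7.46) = 521.49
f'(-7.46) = -189.87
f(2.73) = -43.73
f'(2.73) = -24.90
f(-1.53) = 9.16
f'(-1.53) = -18.08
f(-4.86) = 168.29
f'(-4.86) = -88.58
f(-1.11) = 2.48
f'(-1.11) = -13.92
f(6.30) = -269.76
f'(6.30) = -114.47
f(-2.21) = 24.36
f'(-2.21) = -27.07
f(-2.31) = 27.14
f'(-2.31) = -28.63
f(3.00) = -51.00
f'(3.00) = -29.00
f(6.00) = -237.00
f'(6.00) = -104.00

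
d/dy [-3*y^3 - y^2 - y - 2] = -9*y^2 - 2*y - 1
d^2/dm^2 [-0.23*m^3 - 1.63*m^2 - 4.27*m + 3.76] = -1.38*m - 3.26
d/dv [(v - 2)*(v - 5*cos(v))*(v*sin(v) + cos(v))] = v*(v - 2)*(v - 5*cos(v))*cos(v) + (v - 2)*(v*sin(v) + cos(v))*(5*sin(v) + 1) + (v - 5*cos(v))*(v*sin(v) + cos(v))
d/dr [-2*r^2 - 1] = -4*r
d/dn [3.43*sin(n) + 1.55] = 3.43*cos(n)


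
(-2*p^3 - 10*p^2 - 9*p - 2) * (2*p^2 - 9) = -4*p^5 - 20*p^4 + 86*p^2 + 81*p + 18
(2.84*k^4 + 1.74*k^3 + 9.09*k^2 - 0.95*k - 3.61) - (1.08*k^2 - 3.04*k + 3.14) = 2.84*k^4 + 1.74*k^3 + 8.01*k^2 + 2.09*k - 6.75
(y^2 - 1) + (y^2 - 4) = 2*y^2 - 5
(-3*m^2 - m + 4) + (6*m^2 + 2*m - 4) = 3*m^2 + m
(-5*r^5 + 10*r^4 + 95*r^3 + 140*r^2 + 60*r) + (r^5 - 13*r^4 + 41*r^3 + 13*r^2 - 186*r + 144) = -4*r^5 - 3*r^4 + 136*r^3 + 153*r^2 - 126*r + 144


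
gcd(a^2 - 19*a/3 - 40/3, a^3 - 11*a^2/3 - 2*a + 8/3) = 1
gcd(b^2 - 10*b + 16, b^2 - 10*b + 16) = b^2 - 10*b + 16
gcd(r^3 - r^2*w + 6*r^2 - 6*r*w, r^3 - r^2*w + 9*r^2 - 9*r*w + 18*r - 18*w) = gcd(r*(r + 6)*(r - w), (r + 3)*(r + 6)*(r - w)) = r^2 - r*w + 6*r - 6*w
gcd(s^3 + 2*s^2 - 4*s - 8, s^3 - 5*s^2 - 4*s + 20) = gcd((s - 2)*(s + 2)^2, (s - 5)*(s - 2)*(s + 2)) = s^2 - 4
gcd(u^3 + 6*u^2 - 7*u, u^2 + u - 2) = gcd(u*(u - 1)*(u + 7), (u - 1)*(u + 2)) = u - 1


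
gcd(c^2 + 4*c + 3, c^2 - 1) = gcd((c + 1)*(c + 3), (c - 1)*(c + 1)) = c + 1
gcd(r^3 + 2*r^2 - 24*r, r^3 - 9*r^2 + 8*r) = r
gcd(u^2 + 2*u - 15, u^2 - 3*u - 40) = u + 5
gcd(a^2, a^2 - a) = a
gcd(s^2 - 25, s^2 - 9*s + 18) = 1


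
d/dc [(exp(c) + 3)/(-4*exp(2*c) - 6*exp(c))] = (exp(2*c) + 6*exp(c) + 9/2)*exp(-c)/(4*exp(2*c) + 12*exp(c) + 9)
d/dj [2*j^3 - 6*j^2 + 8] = 6*j*(j - 2)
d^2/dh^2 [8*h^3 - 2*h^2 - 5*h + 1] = 48*h - 4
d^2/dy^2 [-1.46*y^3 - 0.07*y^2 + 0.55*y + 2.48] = -8.76*y - 0.14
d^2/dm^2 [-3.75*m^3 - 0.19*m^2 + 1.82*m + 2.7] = -22.5*m - 0.38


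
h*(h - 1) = h^2 - h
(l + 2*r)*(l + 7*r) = l^2 + 9*l*r + 14*r^2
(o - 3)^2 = o^2 - 6*o + 9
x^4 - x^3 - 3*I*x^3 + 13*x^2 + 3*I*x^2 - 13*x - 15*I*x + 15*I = (x - 5*I)*(x + 3*I)*(-I*x + I)*(I*x + 1)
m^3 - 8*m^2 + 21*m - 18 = (m - 3)^2*(m - 2)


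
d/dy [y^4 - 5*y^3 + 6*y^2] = y*(4*y^2 - 15*y + 12)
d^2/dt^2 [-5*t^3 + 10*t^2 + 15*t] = 20 - 30*t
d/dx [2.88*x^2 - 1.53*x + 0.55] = 5.76*x - 1.53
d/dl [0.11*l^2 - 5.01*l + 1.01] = 0.22*l - 5.01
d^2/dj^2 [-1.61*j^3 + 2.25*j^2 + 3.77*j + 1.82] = 4.5 - 9.66*j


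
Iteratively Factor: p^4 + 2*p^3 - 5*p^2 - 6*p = (p - 2)*(p^3 + 4*p^2 + 3*p) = (p - 2)*(p + 3)*(p^2 + p) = p*(p - 2)*(p + 3)*(p + 1)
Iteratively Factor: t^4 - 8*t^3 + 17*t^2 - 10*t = (t - 2)*(t^3 - 6*t^2 + 5*t) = (t - 5)*(t - 2)*(t^2 - t) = t*(t - 5)*(t - 2)*(t - 1)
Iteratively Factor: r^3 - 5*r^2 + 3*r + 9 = (r - 3)*(r^2 - 2*r - 3) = (r - 3)^2*(r + 1)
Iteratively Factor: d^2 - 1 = (d - 1)*(d + 1)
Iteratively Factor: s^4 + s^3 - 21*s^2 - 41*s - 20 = (s + 1)*(s^3 - 21*s - 20) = (s + 1)^2*(s^2 - s - 20) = (s + 1)^2*(s + 4)*(s - 5)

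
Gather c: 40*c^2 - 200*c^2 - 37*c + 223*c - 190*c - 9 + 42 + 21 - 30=-160*c^2 - 4*c + 24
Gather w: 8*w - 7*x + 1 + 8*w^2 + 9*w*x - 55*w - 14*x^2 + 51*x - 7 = 8*w^2 + w*(9*x - 47) - 14*x^2 + 44*x - 6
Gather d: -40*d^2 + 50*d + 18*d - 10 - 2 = -40*d^2 + 68*d - 12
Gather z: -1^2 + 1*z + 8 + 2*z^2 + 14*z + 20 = 2*z^2 + 15*z + 27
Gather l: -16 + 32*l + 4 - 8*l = 24*l - 12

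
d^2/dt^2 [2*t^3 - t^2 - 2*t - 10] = 12*t - 2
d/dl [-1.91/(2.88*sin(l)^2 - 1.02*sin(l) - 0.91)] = (11.0016*sin(l) - 1.9482)*cos(l)/(-2.88*sin(l)^2 + 1.02*sin(l) + 0.91)^2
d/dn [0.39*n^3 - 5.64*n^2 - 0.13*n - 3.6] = 1.17*n^2 - 11.28*n - 0.13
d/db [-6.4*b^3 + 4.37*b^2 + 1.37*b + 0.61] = -19.2*b^2 + 8.74*b + 1.37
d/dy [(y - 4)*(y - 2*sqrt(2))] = 2*y - 4 - 2*sqrt(2)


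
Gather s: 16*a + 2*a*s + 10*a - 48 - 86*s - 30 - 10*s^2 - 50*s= 26*a - 10*s^2 + s*(2*a - 136) - 78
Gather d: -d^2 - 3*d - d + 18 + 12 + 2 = -d^2 - 4*d + 32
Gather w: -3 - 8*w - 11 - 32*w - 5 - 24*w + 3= -64*w - 16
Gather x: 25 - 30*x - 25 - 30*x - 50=-60*x - 50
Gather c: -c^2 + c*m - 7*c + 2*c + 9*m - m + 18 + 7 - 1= -c^2 + c*(m - 5) + 8*m + 24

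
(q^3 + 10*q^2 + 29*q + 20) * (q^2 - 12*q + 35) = q^5 - 2*q^4 - 56*q^3 + 22*q^2 + 775*q + 700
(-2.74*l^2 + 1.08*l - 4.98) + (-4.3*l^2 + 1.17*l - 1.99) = -7.04*l^2 + 2.25*l - 6.97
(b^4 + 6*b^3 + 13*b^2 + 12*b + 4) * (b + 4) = b^5 + 10*b^4 + 37*b^3 + 64*b^2 + 52*b + 16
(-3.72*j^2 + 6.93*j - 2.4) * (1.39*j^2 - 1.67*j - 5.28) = -5.1708*j^4 + 15.8451*j^3 + 4.7325*j^2 - 32.5824*j + 12.672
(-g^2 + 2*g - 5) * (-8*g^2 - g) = 8*g^4 - 15*g^3 + 38*g^2 + 5*g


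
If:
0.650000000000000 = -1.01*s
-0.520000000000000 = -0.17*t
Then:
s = -0.64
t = 3.06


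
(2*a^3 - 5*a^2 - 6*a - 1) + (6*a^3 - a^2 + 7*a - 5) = 8*a^3 - 6*a^2 + a - 6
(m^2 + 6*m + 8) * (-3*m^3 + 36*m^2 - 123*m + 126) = -3*m^5 + 18*m^4 + 69*m^3 - 324*m^2 - 228*m + 1008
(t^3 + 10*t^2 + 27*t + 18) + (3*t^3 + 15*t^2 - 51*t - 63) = 4*t^3 + 25*t^2 - 24*t - 45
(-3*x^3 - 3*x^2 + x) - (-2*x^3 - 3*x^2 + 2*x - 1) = -x^3 - x + 1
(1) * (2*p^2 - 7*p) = 2*p^2 - 7*p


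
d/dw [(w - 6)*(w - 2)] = 2*w - 8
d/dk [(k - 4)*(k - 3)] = 2*k - 7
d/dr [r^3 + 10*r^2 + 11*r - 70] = 3*r^2 + 20*r + 11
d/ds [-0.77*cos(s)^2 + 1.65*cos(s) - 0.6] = (1.54*cos(s) - 1.65)*sin(s)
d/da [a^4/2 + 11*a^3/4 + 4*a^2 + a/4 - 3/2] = 2*a^3 + 33*a^2/4 + 8*a + 1/4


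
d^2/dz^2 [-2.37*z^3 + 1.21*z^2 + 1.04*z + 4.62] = 2.42 - 14.22*z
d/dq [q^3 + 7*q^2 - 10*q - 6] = 3*q^2 + 14*q - 10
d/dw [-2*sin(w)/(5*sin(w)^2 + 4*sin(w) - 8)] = 2*(5*sin(w)^2 + 8)*cos(w)/(5*sin(w)^2 + 4*sin(w) - 8)^2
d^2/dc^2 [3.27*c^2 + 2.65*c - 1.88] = 6.54000000000000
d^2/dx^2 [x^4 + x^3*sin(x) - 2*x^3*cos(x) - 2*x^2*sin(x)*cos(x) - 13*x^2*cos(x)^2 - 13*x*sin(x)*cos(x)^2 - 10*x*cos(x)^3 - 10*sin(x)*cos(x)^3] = -x^3*sin(x) + 2*x^3*cos(x) + 12*x^2*sin(x) + 4*x^2*sin(2*x) + 6*x^2*cos(x) + 26*x^2*cos(2*x) + 12*x^2 + 37*x*sin(x)/4 + 52*x*sin(2*x) + 117*x*sin(3*x)/4 - 9*x*cos(x)/2 - 8*x*cos(2*x) + 45*x*cos(3*x)/2 + 15*sin(x) + 8*sin(2*x) + 15*sin(3*x) + 20*sin(4*x) - 13*cos(x)/2 - 13*cos(2*x) - 39*cos(3*x)/2 - 13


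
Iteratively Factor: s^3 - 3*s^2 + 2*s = (s)*(s^2 - 3*s + 2) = s*(s - 1)*(s - 2)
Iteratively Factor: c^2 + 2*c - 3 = (c + 3)*(c - 1)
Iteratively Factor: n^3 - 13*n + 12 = (n - 3)*(n^2 + 3*n - 4) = (n - 3)*(n - 1)*(n + 4)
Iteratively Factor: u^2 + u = (u)*(u + 1)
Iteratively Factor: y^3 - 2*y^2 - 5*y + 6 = (y - 3)*(y^2 + y - 2) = (y - 3)*(y - 1)*(y + 2)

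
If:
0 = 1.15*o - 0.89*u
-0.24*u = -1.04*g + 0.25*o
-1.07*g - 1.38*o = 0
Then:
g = 0.00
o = 0.00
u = 0.00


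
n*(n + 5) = n^2 + 5*n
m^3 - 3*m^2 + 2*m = m*(m - 2)*(m - 1)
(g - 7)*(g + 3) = g^2 - 4*g - 21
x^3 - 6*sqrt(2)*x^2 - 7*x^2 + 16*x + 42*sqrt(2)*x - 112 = (x - 7)*(x - 4*sqrt(2))*(x - 2*sqrt(2))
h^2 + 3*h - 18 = (h - 3)*(h + 6)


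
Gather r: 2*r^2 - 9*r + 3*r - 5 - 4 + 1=2*r^2 - 6*r - 8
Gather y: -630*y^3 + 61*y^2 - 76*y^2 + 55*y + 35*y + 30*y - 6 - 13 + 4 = -630*y^3 - 15*y^2 + 120*y - 15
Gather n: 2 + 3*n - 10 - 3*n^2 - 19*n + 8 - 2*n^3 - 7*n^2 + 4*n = -2*n^3 - 10*n^2 - 12*n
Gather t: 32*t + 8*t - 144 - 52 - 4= 40*t - 200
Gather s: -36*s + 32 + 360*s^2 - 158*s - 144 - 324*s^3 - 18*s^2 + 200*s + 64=-324*s^3 + 342*s^2 + 6*s - 48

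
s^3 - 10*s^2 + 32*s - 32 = (s - 4)^2*(s - 2)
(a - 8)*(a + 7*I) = a^2 - 8*a + 7*I*a - 56*I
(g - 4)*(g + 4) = g^2 - 16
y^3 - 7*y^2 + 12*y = y*(y - 4)*(y - 3)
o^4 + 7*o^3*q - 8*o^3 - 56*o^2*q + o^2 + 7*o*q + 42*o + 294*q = (o - 7)*(o - 3)*(o + 2)*(o + 7*q)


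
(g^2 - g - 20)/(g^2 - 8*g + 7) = (g^2 - g - 20)/(g^2 - 8*g + 7)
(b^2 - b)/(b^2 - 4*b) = (b - 1)/(b - 4)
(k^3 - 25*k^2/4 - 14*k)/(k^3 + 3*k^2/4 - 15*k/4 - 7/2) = k*(k - 8)/(k^2 - k - 2)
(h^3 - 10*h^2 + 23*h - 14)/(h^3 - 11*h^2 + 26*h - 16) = (h - 7)/(h - 8)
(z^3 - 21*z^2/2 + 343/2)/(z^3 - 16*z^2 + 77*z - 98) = (z + 7/2)/(z - 2)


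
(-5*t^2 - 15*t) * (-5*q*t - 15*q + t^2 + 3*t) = 25*q*t^3 + 150*q*t^2 + 225*q*t - 5*t^4 - 30*t^3 - 45*t^2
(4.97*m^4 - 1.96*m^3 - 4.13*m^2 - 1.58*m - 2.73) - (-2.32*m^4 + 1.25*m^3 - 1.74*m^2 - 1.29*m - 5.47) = 7.29*m^4 - 3.21*m^3 - 2.39*m^2 - 0.29*m + 2.74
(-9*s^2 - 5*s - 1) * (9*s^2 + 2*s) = -81*s^4 - 63*s^3 - 19*s^2 - 2*s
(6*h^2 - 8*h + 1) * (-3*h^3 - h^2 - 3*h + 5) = -18*h^5 + 18*h^4 - 13*h^3 + 53*h^2 - 43*h + 5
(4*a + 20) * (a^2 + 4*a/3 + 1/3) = 4*a^3 + 76*a^2/3 + 28*a + 20/3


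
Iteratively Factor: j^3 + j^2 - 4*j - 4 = (j + 2)*(j^2 - j - 2) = (j - 2)*(j + 2)*(j + 1)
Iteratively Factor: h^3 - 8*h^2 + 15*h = (h)*(h^2 - 8*h + 15) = h*(h - 3)*(h - 5)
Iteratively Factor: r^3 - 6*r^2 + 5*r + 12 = (r + 1)*(r^2 - 7*r + 12) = (r - 3)*(r + 1)*(r - 4)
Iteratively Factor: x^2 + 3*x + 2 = (x + 2)*(x + 1)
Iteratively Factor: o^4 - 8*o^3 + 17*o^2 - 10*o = (o - 2)*(o^3 - 6*o^2 + 5*o) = (o - 2)*(o - 1)*(o^2 - 5*o) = (o - 5)*(o - 2)*(o - 1)*(o)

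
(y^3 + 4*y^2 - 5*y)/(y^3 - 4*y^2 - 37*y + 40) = y/(y - 8)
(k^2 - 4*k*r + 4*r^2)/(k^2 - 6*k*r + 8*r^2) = (-k + 2*r)/(-k + 4*r)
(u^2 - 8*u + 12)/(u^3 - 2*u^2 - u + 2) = (u - 6)/(u^2 - 1)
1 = 1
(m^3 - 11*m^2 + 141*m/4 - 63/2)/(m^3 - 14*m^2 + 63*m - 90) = (m^2 - 5*m + 21/4)/(m^2 - 8*m + 15)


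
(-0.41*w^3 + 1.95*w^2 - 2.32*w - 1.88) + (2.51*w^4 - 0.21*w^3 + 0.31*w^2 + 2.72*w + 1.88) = 2.51*w^4 - 0.62*w^3 + 2.26*w^2 + 0.4*w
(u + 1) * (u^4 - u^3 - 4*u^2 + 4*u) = u^5 - 5*u^3 + 4*u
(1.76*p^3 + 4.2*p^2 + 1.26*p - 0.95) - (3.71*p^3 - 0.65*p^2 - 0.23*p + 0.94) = -1.95*p^3 + 4.85*p^2 + 1.49*p - 1.89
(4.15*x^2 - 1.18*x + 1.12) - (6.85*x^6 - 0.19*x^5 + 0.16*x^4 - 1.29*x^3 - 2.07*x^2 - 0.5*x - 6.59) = -6.85*x^6 + 0.19*x^5 - 0.16*x^4 + 1.29*x^3 + 6.22*x^2 - 0.68*x + 7.71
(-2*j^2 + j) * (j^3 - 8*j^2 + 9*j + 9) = -2*j^5 + 17*j^4 - 26*j^3 - 9*j^2 + 9*j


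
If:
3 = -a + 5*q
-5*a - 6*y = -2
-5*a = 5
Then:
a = -1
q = 2/5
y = 7/6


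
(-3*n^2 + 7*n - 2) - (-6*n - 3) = -3*n^2 + 13*n + 1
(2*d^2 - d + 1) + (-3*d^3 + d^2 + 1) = -3*d^3 + 3*d^2 - d + 2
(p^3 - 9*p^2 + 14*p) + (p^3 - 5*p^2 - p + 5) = 2*p^3 - 14*p^2 + 13*p + 5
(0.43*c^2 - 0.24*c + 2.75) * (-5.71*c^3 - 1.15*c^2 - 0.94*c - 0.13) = -2.4553*c^5 + 0.8759*c^4 - 15.8307*c^3 - 2.9928*c^2 - 2.5538*c - 0.3575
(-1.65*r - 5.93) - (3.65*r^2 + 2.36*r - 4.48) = -3.65*r^2 - 4.01*r - 1.45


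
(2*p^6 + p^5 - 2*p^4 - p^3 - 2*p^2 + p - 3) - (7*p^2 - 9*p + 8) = 2*p^6 + p^5 - 2*p^4 - p^3 - 9*p^2 + 10*p - 11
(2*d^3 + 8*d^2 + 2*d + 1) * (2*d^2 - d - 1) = 4*d^5 + 14*d^4 - 6*d^3 - 8*d^2 - 3*d - 1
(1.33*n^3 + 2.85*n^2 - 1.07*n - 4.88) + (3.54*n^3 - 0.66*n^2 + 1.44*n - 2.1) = 4.87*n^3 + 2.19*n^2 + 0.37*n - 6.98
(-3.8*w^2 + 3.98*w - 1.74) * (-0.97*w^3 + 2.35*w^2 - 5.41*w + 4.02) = 3.686*w^5 - 12.7906*w^4 + 31.5988*w^3 - 40.8968*w^2 + 25.413*w - 6.9948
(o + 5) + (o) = 2*o + 5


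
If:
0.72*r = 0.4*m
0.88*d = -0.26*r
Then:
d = -0.295454545454545*r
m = 1.8*r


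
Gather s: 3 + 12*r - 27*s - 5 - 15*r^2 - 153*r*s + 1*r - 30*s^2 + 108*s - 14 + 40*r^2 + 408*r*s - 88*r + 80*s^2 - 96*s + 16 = 25*r^2 - 75*r + 50*s^2 + s*(255*r - 15)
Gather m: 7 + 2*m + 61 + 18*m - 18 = 20*m + 50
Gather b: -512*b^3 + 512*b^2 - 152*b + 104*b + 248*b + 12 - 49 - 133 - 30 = -512*b^3 + 512*b^2 + 200*b - 200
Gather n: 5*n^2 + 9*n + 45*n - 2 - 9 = 5*n^2 + 54*n - 11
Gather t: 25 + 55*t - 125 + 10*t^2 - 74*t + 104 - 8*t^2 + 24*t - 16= 2*t^2 + 5*t - 12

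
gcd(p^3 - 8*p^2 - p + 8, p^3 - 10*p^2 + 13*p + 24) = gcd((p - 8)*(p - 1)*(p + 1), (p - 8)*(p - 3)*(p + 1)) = p^2 - 7*p - 8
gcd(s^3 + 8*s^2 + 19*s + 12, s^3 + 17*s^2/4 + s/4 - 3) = s^2 + 5*s + 4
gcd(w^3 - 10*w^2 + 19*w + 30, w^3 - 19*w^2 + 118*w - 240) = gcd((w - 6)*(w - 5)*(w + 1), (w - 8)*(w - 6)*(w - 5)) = w^2 - 11*w + 30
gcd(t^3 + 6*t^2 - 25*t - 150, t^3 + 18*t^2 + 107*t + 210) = t^2 + 11*t + 30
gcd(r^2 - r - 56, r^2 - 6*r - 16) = r - 8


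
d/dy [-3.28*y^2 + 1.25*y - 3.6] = 1.25 - 6.56*y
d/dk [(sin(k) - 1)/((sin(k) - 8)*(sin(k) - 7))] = (2*sin(k) + cos(k)^2 + 40)*cos(k)/((sin(k) - 8)^2*(sin(k) - 7)^2)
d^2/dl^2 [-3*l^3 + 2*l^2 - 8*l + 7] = 4 - 18*l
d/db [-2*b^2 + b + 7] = 1 - 4*b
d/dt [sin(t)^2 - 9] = sin(2*t)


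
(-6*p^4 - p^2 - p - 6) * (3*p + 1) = -18*p^5 - 6*p^4 - 3*p^3 - 4*p^2 - 19*p - 6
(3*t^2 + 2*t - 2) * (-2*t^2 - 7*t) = -6*t^4 - 25*t^3 - 10*t^2 + 14*t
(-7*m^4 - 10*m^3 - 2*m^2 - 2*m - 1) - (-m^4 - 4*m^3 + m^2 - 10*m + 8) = -6*m^4 - 6*m^3 - 3*m^2 + 8*m - 9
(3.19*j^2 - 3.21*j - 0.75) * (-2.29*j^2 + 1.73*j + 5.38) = -7.3051*j^4 + 12.8696*j^3 + 13.3264*j^2 - 18.5673*j - 4.035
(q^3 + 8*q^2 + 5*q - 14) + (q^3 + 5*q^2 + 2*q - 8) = 2*q^3 + 13*q^2 + 7*q - 22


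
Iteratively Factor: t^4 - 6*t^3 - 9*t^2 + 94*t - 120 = (t - 5)*(t^3 - t^2 - 14*t + 24) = (t - 5)*(t - 3)*(t^2 + 2*t - 8) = (t - 5)*(t - 3)*(t - 2)*(t + 4)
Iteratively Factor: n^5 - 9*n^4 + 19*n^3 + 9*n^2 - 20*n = (n + 1)*(n^4 - 10*n^3 + 29*n^2 - 20*n) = (n - 5)*(n + 1)*(n^3 - 5*n^2 + 4*n) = (n - 5)*(n - 1)*(n + 1)*(n^2 - 4*n) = (n - 5)*(n - 4)*(n - 1)*(n + 1)*(n)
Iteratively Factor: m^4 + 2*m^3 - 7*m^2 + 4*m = (m - 1)*(m^3 + 3*m^2 - 4*m) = (m - 1)^2*(m^2 + 4*m) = (m - 1)^2*(m + 4)*(m)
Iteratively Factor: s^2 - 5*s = (s)*(s - 5)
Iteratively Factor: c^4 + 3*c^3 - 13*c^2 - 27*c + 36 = (c - 1)*(c^3 + 4*c^2 - 9*c - 36) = (c - 1)*(c + 3)*(c^2 + c - 12) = (c - 1)*(c + 3)*(c + 4)*(c - 3)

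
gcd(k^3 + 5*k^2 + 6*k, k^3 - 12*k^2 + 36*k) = k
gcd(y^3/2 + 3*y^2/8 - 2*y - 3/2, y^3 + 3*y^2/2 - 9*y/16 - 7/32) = 1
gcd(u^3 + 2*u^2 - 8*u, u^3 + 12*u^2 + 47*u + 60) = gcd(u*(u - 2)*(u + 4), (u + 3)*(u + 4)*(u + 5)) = u + 4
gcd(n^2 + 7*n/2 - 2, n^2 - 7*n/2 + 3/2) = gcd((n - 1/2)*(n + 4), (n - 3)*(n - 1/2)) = n - 1/2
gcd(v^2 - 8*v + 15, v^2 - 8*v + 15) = v^2 - 8*v + 15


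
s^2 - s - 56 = (s - 8)*(s + 7)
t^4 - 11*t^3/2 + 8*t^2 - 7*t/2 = t*(t - 7/2)*(t - 1)^2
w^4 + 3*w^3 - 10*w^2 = w^2*(w - 2)*(w + 5)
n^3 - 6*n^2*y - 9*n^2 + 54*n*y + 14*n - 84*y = (n - 7)*(n - 2)*(n - 6*y)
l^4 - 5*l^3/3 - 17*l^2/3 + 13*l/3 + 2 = (l - 3)*(l - 1)*(l + 1/3)*(l + 2)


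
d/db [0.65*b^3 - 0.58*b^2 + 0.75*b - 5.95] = 1.95*b^2 - 1.16*b + 0.75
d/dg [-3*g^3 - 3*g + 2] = -9*g^2 - 3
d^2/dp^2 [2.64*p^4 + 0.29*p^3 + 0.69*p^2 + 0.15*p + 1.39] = 31.68*p^2 + 1.74*p + 1.38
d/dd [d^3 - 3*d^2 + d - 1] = 3*d^2 - 6*d + 1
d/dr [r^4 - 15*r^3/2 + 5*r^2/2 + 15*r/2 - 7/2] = 4*r^3 - 45*r^2/2 + 5*r + 15/2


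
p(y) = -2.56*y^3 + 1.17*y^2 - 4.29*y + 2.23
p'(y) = -7.68*y^2 + 2.34*y - 4.29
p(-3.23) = 114.56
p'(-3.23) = -91.97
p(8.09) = -1311.36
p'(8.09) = -488.00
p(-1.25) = 14.42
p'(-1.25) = -19.22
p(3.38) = -97.76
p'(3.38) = -84.12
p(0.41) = 0.49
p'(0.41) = -4.62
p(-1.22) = 13.85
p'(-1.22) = -18.58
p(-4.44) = 268.42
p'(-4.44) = -166.08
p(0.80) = -1.76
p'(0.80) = -7.33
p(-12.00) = 4645.87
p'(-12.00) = -1138.29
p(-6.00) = 623.05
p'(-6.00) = -294.81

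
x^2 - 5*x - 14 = (x - 7)*(x + 2)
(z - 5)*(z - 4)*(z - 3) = z^3 - 12*z^2 + 47*z - 60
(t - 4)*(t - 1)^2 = t^3 - 6*t^2 + 9*t - 4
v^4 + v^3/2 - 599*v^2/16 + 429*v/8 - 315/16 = (v - 5)*(v - 3/4)^2*(v + 7)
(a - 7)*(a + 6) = a^2 - a - 42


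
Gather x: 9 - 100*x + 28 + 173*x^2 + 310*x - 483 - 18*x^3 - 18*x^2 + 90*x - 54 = -18*x^3 + 155*x^2 + 300*x - 500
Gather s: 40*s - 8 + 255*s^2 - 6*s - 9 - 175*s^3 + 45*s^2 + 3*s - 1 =-175*s^3 + 300*s^2 + 37*s - 18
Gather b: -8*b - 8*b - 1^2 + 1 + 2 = 2 - 16*b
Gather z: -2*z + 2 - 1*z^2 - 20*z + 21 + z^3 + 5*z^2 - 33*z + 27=z^3 + 4*z^2 - 55*z + 50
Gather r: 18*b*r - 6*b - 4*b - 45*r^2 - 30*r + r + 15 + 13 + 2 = -10*b - 45*r^2 + r*(18*b - 29) + 30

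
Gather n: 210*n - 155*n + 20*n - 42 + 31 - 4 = 75*n - 15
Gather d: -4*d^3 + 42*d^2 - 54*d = -4*d^3 + 42*d^2 - 54*d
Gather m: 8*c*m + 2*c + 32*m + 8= 2*c + m*(8*c + 32) + 8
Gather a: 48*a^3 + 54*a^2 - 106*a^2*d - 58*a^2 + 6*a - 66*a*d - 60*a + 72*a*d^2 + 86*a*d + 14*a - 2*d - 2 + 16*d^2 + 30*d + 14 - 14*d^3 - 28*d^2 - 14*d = 48*a^3 + a^2*(-106*d - 4) + a*(72*d^2 + 20*d - 40) - 14*d^3 - 12*d^2 + 14*d + 12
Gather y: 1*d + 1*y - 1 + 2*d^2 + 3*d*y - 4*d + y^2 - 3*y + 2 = 2*d^2 - 3*d + y^2 + y*(3*d - 2) + 1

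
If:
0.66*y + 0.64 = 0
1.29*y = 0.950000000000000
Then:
No Solution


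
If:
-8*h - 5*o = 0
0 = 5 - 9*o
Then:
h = -25/72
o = 5/9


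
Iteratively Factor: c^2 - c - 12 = (c - 4)*(c + 3)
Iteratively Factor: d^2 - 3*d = (d - 3)*(d)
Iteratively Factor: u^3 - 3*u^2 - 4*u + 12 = (u - 3)*(u^2 - 4) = (u - 3)*(u - 2)*(u + 2)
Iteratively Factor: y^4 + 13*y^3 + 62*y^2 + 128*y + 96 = (y + 2)*(y^3 + 11*y^2 + 40*y + 48) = (y + 2)*(y + 3)*(y^2 + 8*y + 16) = (y + 2)*(y + 3)*(y + 4)*(y + 4)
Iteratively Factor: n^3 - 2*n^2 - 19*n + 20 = (n - 1)*(n^2 - n - 20) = (n - 1)*(n + 4)*(n - 5)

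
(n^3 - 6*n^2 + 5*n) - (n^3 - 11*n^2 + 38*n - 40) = 5*n^2 - 33*n + 40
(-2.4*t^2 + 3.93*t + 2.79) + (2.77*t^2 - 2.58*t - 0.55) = 0.37*t^2 + 1.35*t + 2.24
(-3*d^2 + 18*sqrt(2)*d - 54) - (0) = -3*d^2 + 18*sqrt(2)*d - 54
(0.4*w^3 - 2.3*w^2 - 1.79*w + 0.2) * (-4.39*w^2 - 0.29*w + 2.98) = -1.756*w^5 + 9.981*w^4 + 9.7171*w^3 - 7.2129*w^2 - 5.3922*w + 0.596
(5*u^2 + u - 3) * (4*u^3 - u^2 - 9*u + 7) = 20*u^5 - u^4 - 58*u^3 + 29*u^2 + 34*u - 21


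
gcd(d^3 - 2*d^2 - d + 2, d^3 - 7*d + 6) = d^2 - 3*d + 2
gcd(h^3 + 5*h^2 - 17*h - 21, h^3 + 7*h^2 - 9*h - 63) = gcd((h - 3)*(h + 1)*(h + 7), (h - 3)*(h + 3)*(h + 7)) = h^2 + 4*h - 21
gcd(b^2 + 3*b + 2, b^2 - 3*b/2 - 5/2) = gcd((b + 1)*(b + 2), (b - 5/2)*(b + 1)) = b + 1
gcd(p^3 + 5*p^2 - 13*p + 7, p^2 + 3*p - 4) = p - 1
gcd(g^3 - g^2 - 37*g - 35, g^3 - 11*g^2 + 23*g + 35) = g^2 - 6*g - 7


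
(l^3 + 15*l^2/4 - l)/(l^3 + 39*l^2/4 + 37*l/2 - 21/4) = l*(l + 4)/(l^2 + 10*l + 21)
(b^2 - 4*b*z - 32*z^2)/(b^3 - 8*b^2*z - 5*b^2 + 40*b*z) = (b + 4*z)/(b*(b - 5))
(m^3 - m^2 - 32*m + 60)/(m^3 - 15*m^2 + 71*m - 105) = (m^2 + 4*m - 12)/(m^2 - 10*m + 21)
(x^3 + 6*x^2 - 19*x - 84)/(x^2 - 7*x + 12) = (x^2 + 10*x + 21)/(x - 3)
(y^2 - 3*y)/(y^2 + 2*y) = (y - 3)/(y + 2)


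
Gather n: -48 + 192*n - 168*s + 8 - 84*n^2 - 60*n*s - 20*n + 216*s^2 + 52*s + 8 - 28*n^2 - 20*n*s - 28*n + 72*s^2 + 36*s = -112*n^2 + n*(144 - 80*s) + 288*s^2 - 80*s - 32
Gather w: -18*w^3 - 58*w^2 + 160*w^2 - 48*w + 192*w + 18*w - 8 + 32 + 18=-18*w^3 + 102*w^2 + 162*w + 42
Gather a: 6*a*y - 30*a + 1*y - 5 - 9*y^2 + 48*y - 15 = a*(6*y - 30) - 9*y^2 + 49*y - 20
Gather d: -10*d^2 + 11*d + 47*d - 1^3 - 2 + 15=-10*d^2 + 58*d + 12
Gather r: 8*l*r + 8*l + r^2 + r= 8*l + r^2 + r*(8*l + 1)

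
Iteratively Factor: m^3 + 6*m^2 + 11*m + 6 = (m + 1)*(m^2 + 5*m + 6) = (m + 1)*(m + 2)*(m + 3)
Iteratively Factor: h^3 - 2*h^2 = (h - 2)*(h^2) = h*(h - 2)*(h)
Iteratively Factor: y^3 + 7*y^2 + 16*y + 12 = (y + 2)*(y^2 + 5*y + 6) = (y + 2)^2*(y + 3)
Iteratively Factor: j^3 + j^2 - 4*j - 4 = (j - 2)*(j^2 + 3*j + 2) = (j - 2)*(j + 1)*(j + 2)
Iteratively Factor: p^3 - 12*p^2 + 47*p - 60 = (p - 4)*(p^2 - 8*p + 15) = (p - 4)*(p - 3)*(p - 5)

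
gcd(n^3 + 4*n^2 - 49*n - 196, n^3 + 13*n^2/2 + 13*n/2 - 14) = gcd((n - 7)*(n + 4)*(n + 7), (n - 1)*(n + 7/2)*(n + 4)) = n + 4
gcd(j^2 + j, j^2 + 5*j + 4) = j + 1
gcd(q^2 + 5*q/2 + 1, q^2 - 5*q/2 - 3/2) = q + 1/2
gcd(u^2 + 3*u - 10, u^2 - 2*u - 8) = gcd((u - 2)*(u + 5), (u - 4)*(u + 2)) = 1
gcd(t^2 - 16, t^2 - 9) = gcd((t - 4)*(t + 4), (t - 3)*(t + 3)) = 1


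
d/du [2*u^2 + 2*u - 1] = 4*u + 2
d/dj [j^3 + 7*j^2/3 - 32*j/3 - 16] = 3*j^2 + 14*j/3 - 32/3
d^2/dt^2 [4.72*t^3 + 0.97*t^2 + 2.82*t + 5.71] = 28.32*t + 1.94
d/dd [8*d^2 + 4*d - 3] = 16*d + 4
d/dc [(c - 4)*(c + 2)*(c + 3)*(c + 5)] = 4*c^3 + 18*c^2 - 18*c - 94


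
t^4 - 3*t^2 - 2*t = t*(t - 2)*(t + 1)^2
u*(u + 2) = u^2 + 2*u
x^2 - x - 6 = (x - 3)*(x + 2)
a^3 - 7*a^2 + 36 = (a - 6)*(a - 3)*(a + 2)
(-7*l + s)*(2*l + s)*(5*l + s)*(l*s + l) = -70*l^4*s - 70*l^4 - 39*l^3*s^2 - 39*l^3*s + l*s^4 + l*s^3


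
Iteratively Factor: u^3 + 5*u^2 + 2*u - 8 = (u + 2)*(u^2 + 3*u - 4) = (u + 2)*(u + 4)*(u - 1)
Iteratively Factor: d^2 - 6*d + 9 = (d - 3)*(d - 3)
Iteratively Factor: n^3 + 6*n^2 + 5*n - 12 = (n + 4)*(n^2 + 2*n - 3) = (n - 1)*(n + 4)*(n + 3)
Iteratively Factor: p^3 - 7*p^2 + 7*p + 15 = (p + 1)*(p^2 - 8*p + 15) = (p - 5)*(p + 1)*(p - 3)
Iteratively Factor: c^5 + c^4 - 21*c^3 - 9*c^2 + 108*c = (c + 4)*(c^4 - 3*c^3 - 9*c^2 + 27*c) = c*(c + 4)*(c^3 - 3*c^2 - 9*c + 27) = c*(c + 3)*(c + 4)*(c^2 - 6*c + 9) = c*(c - 3)*(c + 3)*(c + 4)*(c - 3)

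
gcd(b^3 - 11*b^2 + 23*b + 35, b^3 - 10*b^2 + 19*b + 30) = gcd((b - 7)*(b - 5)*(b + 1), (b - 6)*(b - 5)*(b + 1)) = b^2 - 4*b - 5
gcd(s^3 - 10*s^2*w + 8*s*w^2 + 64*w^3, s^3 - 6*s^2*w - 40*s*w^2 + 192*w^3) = s^2 - 12*s*w + 32*w^2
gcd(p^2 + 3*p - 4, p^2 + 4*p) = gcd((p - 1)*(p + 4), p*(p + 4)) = p + 4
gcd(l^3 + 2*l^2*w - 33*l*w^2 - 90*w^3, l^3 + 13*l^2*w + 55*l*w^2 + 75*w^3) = l^2 + 8*l*w + 15*w^2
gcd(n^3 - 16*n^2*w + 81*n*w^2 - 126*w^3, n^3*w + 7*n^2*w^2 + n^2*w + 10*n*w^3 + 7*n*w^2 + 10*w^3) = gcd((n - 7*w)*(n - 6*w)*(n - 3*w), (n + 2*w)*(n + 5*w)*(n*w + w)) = 1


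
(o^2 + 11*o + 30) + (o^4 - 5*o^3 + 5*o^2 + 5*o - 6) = o^4 - 5*o^3 + 6*o^2 + 16*o + 24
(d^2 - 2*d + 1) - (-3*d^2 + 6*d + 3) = 4*d^2 - 8*d - 2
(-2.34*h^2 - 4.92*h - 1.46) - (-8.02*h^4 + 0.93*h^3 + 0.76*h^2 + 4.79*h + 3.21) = 8.02*h^4 - 0.93*h^3 - 3.1*h^2 - 9.71*h - 4.67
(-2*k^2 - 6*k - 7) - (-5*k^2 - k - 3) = 3*k^2 - 5*k - 4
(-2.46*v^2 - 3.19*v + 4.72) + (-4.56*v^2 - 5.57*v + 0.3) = -7.02*v^2 - 8.76*v + 5.02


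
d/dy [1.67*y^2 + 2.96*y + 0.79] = 3.34*y + 2.96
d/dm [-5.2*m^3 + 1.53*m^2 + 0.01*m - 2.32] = -15.6*m^2 + 3.06*m + 0.01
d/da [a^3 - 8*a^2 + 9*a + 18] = 3*a^2 - 16*a + 9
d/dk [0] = 0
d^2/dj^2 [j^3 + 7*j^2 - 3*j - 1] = 6*j + 14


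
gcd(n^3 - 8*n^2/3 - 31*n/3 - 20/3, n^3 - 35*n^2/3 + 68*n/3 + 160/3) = n^2 - 11*n/3 - 20/3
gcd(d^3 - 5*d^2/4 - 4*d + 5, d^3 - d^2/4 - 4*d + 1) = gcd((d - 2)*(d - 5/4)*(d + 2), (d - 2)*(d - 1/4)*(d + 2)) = d^2 - 4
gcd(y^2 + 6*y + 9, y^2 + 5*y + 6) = y + 3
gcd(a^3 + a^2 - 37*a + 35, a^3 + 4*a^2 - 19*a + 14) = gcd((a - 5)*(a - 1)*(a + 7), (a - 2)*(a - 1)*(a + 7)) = a^2 + 6*a - 7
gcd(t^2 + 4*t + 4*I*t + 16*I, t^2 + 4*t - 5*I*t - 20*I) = t + 4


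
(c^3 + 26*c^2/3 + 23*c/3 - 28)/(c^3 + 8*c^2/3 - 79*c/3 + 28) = (c + 3)/(c - 3)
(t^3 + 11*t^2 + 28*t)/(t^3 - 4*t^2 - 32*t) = (t + 7)/(t - 8)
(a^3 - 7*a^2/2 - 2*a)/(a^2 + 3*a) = (a^2 - 7*a/2 - 2)/(a + 3)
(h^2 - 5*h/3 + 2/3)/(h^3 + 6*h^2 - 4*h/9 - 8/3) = 3*(h - 1)/(3*h^2 + 20*h + 12)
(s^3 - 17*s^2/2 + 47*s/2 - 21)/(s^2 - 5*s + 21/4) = 2*(s^2 - 5*s + 6)/(2*s - 3)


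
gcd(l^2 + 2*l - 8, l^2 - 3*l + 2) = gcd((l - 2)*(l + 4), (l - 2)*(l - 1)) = l - 2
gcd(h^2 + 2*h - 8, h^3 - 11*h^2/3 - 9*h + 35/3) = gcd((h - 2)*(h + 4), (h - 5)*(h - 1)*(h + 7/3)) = 1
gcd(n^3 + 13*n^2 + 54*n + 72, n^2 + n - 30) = n + 6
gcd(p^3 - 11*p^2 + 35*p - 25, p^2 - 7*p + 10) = p - 5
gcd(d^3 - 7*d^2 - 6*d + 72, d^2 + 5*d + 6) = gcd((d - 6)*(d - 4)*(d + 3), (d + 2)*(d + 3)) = d + 3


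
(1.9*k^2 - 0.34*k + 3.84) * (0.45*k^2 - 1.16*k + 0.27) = 0.855*k^4 - 2.357*k^3 + 2.6354*k^2 - 4.5462*k + 1.0368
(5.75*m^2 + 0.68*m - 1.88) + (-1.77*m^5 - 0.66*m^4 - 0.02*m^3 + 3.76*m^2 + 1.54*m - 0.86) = -1.77*m^5 - 0.66*m^4 - 0.02*m^3 + 9.51*m^2 + 2.22*m - 2.74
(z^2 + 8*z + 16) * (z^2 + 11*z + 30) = z^4 + 19*z^3 + 134*z^2 + 416*z + 480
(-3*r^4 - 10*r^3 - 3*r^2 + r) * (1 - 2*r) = 6*r^5 + 17*r^4 - 4*r^3 - 5*r^2 + r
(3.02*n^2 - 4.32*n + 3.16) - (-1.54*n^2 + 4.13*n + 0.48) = 4.56*n^2 - 8.45*n + 2.68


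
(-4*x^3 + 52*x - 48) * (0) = 0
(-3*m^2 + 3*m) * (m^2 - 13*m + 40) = -3*m^4 + 42*m^3 - 159*m^2 + 120*m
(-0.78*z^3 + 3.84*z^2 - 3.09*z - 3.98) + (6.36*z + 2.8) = -0.78*z^3 + 3.84*z^2 + 3.27*z - 1.18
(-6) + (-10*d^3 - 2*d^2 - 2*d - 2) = -10*d^3 - 2*d^2 - 2*d - 8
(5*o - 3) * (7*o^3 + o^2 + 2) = 35*o^4 - 16*o^3 - 3*o^2 + 10*o - 6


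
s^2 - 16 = (s - 4)*(s + 4)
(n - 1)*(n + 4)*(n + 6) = n^3 + 9*n^2 + 14*n - 24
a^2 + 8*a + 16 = (a + 4)^2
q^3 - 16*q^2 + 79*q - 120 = (q - 8)*(q - 5)*(q - 3)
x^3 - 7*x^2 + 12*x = x*(x - 4)*(x - 3)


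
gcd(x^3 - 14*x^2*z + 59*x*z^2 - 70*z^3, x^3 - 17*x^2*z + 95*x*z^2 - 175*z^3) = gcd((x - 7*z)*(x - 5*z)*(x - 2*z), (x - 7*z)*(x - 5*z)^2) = x^2 - 12*x*z + 35*z^2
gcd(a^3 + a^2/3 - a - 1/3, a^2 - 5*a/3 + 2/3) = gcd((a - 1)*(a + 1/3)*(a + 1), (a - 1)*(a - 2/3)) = a - 1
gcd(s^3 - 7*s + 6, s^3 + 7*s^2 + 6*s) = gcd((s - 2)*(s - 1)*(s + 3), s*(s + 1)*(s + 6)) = 1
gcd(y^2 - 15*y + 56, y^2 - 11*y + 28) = y - 7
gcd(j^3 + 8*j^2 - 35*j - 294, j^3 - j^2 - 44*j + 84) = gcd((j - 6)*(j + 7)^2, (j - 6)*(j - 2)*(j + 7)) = j^2 + j - 42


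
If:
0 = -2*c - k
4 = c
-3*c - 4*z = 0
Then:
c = 4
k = -8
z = -3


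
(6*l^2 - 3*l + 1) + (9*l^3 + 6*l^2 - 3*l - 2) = 9*l^3 + 12*l^2 - 6*l - 1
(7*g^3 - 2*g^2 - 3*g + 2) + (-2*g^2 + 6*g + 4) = 7*g^3 - 4*g^2 + 3*g + 6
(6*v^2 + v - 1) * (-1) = -6*v^2 - v + 1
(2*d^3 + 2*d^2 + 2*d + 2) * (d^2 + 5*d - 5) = 2*d^5 + 12*d^4 + 2*d^3 + 2*d^2 - 10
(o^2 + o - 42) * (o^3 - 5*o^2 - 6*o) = o^5 - 4*o^4 - 53*o^3 + 204*o^2 + 252*o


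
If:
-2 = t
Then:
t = -2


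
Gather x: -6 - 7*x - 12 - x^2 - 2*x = -x^2 - 9*x - 18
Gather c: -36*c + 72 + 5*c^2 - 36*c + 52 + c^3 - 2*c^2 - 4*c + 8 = c^3 + 3*c^2 - 76*c + 132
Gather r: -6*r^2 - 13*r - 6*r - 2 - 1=-6*r^2 - 19*r - 3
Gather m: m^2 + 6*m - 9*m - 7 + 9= m^2 - 3*m + 2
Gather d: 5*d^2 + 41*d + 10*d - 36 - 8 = 5*d^2 + 51*d - 44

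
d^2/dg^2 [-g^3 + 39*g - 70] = -6*g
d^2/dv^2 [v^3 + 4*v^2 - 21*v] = 6*v + 8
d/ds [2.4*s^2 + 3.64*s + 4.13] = 4.8*s + 3.64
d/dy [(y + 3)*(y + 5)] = 2*y + 8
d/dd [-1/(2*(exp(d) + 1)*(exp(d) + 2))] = (exp(d) + 3/2)/(4*(exp(d) + 2)^2*cosh(d/2)^2)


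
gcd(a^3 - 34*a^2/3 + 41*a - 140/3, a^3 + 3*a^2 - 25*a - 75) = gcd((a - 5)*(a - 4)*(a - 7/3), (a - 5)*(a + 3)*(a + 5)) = a - 5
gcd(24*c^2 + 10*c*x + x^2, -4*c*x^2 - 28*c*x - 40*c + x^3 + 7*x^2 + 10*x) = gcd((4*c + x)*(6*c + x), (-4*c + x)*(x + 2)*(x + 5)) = 1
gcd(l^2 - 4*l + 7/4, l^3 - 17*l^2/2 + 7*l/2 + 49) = l - 7/2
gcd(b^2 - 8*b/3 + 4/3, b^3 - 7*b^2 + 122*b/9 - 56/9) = b - 2/3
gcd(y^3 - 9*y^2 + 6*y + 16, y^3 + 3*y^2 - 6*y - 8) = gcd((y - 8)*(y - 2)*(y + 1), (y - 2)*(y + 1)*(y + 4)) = y^2 - y - 2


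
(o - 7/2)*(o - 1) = o^2 - 9*o/2 + 7/2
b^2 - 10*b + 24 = (b - 6)*(b - 4)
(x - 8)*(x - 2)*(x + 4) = x^3 - 6*x^2 - 24*x + 64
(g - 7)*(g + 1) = g^2 - 6*g - 7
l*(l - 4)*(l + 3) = l^3 - l^2 - 12*l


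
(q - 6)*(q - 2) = q^2 - 8*q + 12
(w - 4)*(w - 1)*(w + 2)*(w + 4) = w^4 + w^3 - 18*w^2 - 16*w + 32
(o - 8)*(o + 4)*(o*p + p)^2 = o^4*p^2 - 2*o^3*p^2 - 39*o^2*p^2 - 68*o*p^2 - 32*p^2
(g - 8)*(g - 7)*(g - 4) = g^3 - 19*g^2 + 116*g - 224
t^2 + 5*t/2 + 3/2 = (t + 1)*(t + 3/2)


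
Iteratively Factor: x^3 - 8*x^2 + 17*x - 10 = (x - 1)*(x^2 - 7*x + 10) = (x - 2)*(x - 1)*(x - 5)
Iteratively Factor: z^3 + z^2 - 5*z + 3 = (z - 1)*(z^2 + 2*z - 3) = (z - 1)^2*(z + 3)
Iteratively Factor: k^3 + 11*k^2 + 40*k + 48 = (k + 4)*(k^2 + 7*k + 12) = (k + 3)*(k + 4)*(k + 4)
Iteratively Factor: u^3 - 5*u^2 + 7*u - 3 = (u - 1)*(u^2 - 4*u + 3) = (u - 1)^2*(u - 3)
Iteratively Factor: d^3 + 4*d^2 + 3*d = (d + 3)*(d^2 + d) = d*(d + 3)*(d + 1)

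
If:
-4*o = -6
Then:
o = 3/2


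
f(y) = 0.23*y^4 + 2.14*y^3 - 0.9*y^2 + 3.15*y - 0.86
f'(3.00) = 80.37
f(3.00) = 76.90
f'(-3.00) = 41.49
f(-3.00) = -57.56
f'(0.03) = 3.10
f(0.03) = -0.77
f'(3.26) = 97.39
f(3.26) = 99.96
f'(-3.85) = 52.74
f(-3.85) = -97.92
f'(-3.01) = 41.64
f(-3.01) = -57.98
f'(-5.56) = 53.49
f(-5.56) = -194.22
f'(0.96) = 8.15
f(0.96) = 3.42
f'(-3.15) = 43.77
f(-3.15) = -63.96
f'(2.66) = 61.10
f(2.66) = 52.94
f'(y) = 0.92*y^3 + 6.42*y^2 - 1.8*y + 3.15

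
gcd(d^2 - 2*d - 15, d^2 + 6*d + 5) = 1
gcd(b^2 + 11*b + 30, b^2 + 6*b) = b + 6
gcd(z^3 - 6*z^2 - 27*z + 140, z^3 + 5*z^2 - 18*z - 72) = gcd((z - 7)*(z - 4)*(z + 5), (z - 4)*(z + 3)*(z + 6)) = z - 4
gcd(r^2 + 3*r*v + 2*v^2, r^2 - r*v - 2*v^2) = r + v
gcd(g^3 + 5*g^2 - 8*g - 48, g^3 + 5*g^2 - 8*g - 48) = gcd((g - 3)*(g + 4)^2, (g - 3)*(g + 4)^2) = g^3 + 5*g^2 - 8*g - 48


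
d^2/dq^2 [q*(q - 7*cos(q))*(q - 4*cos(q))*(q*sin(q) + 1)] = -q^4*sin(q) + 22*q^3*sin(2*q) + 8*q^3*cos(q) + 5*q^2*sin(q) - 63*q^2*sin(3*q) + 11*q^2*cos(q) - 66*q^2*cos(2*q) + 44*q*sin(q) - 33*q*sin(2*q) + 28*q*cos(q) - 56*q*cos(2*q) + 84*q*cos(3*q) + 6*q + 14*sin(q) - 56*sin(2*q) + 14*sin(3*q) - 22*cos(q)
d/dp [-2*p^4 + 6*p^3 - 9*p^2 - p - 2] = -8*p^3 + 18*p^2 - 18*p - 1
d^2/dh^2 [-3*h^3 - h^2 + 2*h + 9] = -18*h - 2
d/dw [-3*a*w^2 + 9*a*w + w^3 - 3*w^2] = -6*a*w + 9*a + 3*w^2 - 6*w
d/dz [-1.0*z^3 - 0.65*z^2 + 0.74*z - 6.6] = -3.0*z^2 - 1.3*z + 0.74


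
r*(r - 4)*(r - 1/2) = r^3 - 9*r^2/2 + 2*r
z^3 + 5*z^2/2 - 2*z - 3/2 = (z - 1)*(z + 1/2)*(z + 3)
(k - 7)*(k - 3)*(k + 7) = k^3 - 3*k^2 - 49*k + 147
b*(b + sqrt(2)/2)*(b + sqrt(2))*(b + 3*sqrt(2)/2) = b^4 + 3*sqrt(2)*b^3 + 11*b^2/2 + 3*sqrt(2)*b/2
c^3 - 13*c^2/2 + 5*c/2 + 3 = (c - 6)*(c - 1)*(c + 1/2)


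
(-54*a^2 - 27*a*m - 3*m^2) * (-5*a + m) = 270*a^3 + 81*a^2*m - 12*a*m^2 - 3*m^3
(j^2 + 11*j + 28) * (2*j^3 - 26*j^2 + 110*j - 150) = 2*j^5 - 4*j^4 - 120*j^3 + 332*j^2 + 1430*j - 4200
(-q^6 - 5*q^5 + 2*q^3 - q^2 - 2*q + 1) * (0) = 0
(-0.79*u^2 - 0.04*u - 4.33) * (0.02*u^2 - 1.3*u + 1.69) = -0.0158*u^4 + 1.0262*u^3 - 1.3697*u^2 + 5.5614*u - 7.3177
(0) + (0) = 0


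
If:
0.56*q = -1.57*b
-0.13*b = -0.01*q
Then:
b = 0.00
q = 0.00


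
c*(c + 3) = c^2 + 3*c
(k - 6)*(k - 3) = k^2 - 9*k + 18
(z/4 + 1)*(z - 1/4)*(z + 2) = z^3/4 + 23*z^2/16 + 13*z/8 - 1/2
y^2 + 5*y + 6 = (y + 2)*(y + 3)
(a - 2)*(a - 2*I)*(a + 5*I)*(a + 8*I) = a^4 - 2*a^3 + 11*I*a^3 - 14*a^2 - 22*I*a^2 + 28*a + 80*I*a - 160*I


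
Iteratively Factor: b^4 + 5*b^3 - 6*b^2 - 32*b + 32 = (b - 2)*(b^3 + 7*b^2 + 8*b - 16) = (b - 2)*(b + 4)*(b^2 + 3*b - 4) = (b - 2)*(b - 1)*(b + 4)*(b + 4)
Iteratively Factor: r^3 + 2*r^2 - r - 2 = (r - 1)*(r^2 + 3*r + 2) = (r - 1)*(r + 2)*(r + 1)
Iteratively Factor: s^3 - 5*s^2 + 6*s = (s - 2)*(s^2 - 3*s) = (s - 3)*(s - 2)*(s)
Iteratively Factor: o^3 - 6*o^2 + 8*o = (o - 4)*(o^2 - 2*o) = o*(o - 4)*(o - 2)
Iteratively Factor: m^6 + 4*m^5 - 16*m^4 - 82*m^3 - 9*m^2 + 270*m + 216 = (m - 2)*(m^5 + 6*m^4 - 4*m^3 - 90*m^2 - 189*m - 108) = (m - 2)*(m + 3)*(m^4 + 3*m^3 - 13*m^2 - 51*m - 36) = (m - 2)*(m + 3)^2*(m^3 - 13*m - 12) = (m - 4)*(m - 2)*(m + 3)^2*(m^2 + 4*m + 3) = (m - 4)*(m - 2)*(m + 1)*(m + 3)^2*(m + 3)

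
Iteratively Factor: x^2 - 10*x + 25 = (x - 5)*(x - 5)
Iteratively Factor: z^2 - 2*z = (z - 2)*(z)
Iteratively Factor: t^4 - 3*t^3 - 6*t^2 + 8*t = (t - 1)*(t^3 - 2*t^2 - 8*t) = t*(t - 1)*(t^2 - 2*t - 8) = t*(t - 1)*(t + 2)*(t - 4)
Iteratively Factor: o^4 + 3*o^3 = (o + 3)*(o^3) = o*(o + 3)*(o^2) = o^2*(o + 3)*(o)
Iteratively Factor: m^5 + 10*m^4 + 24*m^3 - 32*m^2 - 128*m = (m - 2)*(m^4 + 12*m^3 + 48*m^2 + 64*m) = (m - 2)*(m + 4)*(m^3 + 8*m^2 + 16*m) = m*(m - 2)*(m + 4)*(m^2 + 8*m + 16) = m*(m - 2)*(m + 4)^2*(m + 4)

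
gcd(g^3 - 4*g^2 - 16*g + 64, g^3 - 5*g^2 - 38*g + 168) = g - 4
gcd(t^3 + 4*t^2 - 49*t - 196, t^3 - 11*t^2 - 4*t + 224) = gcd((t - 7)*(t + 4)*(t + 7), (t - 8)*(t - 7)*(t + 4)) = t^2 - 3*t - 28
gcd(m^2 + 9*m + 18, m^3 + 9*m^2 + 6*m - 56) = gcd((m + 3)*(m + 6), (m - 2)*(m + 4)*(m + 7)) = 1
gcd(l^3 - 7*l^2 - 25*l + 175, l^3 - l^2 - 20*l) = l - 5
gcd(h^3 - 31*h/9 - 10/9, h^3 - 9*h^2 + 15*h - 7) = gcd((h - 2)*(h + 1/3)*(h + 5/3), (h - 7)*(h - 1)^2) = 1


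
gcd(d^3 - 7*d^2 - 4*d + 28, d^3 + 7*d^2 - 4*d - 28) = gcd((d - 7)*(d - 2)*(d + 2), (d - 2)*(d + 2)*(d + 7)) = d^2 - 4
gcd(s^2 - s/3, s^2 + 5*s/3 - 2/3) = s - 1/3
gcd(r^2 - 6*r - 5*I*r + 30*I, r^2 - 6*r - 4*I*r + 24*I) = r - 6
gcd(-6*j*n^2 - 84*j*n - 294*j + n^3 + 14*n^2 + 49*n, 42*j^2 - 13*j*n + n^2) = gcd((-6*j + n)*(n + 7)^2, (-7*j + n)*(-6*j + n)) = 6*j - n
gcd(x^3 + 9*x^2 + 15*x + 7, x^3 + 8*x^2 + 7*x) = x^2 + 8*x + 7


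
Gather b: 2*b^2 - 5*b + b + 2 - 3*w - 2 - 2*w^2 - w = 2*b^2 - 4*b - 2*w^2 - 4*w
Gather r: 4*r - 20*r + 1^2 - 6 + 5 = -16*r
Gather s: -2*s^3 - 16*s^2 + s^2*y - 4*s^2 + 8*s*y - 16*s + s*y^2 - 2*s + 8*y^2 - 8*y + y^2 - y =-2*s^3 + s^2*(y - 20) + s*(y^2 + 8*y - 18) + 9*y^2 - 9*y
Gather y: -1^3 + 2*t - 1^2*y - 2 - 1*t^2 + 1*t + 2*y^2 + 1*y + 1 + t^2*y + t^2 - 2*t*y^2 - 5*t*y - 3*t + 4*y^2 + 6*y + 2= y^2*(6 - 2*t) + y*(t^2 - 5*t + 6)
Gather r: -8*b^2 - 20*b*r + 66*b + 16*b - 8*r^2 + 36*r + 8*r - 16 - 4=-8*b^2 + 82*b - 8*r^2 + r*(44 - 20*b) - 20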